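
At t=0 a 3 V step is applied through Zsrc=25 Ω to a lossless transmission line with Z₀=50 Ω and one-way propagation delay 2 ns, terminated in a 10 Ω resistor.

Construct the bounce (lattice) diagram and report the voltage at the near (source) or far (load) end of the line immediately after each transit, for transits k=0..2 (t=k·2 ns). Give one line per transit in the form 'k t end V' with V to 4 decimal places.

Γ_L=-0.666667, Γ_S=-0.333333; launch V₁=3·50/75=2.000000
k=0 src: V=2.0000
k=1 load: inc=2.000000, refl=2.000000·-0.666667=-1.3333; V=0.000000+2.000000+-1.333333=0.6667
k=2 src: inc=-1.333333, refl=-1.333333·-0.333333=0.4444; V=2.000000+-1.333333+0.444444=1.1111

0 0 source 2.0000
1 2 load 0.6667
2 4 source 1.1111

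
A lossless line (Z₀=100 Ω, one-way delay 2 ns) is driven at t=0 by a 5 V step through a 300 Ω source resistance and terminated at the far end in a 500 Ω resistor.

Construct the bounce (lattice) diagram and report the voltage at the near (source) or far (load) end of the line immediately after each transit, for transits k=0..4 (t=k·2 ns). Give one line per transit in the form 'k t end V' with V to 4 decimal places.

0 0 source 1.2500
1 2 load 2.0833
2 4 source 2.5000
3 6 load 2.7778
4 8 source 2.9167

Γ_L=0.666667, Γ_S=0.500000; launch V₁=5·100/400=1.250000
k=0 src: V=1.2500
k=1 load: inc=1.250000, refl=1.250000·0.666667=0.8333; V=0.000000+1.250000+0.833333=2.0833
k=2 src: inc=0.833333, refl=0.833333·0.500000=0.4167; V=1.250000+0.833333+0.416667=2.5000
k=3 load: inc=0.416667, refl=0.416667·0.666667=0.2778; V=2.083333+0.416667+0.277778=2.7778
k=4 src: inc=0.277778, refl=0.277778·0.500000=0.1389; V=2.500000+0.277778+0.138889=2.9167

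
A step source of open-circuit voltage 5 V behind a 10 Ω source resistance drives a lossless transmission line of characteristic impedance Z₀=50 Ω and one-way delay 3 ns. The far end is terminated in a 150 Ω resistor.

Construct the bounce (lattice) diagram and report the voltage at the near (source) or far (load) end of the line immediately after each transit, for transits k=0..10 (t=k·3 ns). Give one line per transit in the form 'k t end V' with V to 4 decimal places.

0 0 source 4.1667
1 3 load 6.2500
2 6 source 4.8611
3 9 load 4.1667
4 12 source 4.6296
5 15 load 4.8611
6 18 source 4.7068
7 21 load 4.6296
8 24 source 4.6811
9 27 load 4.7068
10 30 source 4.6896

Γ_L=0.500000, Γ_S=-0.666667; launch V₁=5·50/60=4.166667
k=0 src: V=4.1667
k=1 load: inc=4.166667, refl=4.166667·0.500000=2.0833; V=0.000000+4.166667+2.083333=6.2500
k=2 src: inc=2.083333, refl=2.083333·-0.666667=-1.3889; V=4.166667+2.083333+-1.388889=4.8611
k=3 load: inc=-1.388889, refl=-1.388889·0.500000=-0.6944; V=6.250000+-1.388889+-0.694444=4.1667
k=4 src: inc=-0.694444, refl=-0.694444·-0.666667=0.4630; V=4.861111+-0.694444+0.462963=4.6296
k=5 load: inc=0.462963, refl=0.462963·0.500000=0.2315; V=4.166667+0.462963+0.231481=4.8611
k=6 src: inc=0.231481, refl=0.231481·-0.666667=-0.1543; V=4.629630+0.231481+-0.154321=4.7068
k=7 load: inc=-0.154321, refl=-0.154321·0.500000=-0.0772; V=4.861111+-0.154321+-0.077160=4.6296
k=8 src: inc=-0.077160, refl=-0.077160·-0.666667=0.0514; V=4.706790+-0.077160+0.051440=4.6811
k=9 load: inc=0.051440, refl=0.051440·0.500000=0.0257; V=4.629630+0.051440+0.025720=4.7068
k=10 src: inc=0.025720, refl=0.025720·-0.666667=-0.0171; V=4.681070+0.025720+-0.017147=4.6896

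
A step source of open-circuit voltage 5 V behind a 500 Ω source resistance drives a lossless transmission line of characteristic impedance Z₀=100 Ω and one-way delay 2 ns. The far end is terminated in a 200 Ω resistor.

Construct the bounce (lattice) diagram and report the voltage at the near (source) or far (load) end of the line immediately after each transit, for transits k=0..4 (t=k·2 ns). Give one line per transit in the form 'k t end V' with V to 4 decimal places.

Γ_L=0.333333, Γ_S=0.666667; launch V₁=5·100/600=0.833333
k=0 src: V=0.8333
k=1 load: inc=0.833333, refl=0.833333·0.333333=0.2778; V=0.000000+0.833333+0.277778=1.1111
k=2 src: inc=0.277778, refl=0.277778·0.666667=0.1852; V=0.833333+0.277778+0.185185=1.2963
k=3 load: inc=0.185185, refl=0.185185·0.333333=0.0617; V=1.111111+0.185185+0.061728=1.3580
k=4 src: inc=0.061728, refl=0.061728·0.666667=0.0412; V=1.296296+0.061728+0.041152=1.3992

0 0 source 0.8333
1 2 load 1.1111
2 4 source 1.2963
3 6 load 1.3580
4 8 source 1.3992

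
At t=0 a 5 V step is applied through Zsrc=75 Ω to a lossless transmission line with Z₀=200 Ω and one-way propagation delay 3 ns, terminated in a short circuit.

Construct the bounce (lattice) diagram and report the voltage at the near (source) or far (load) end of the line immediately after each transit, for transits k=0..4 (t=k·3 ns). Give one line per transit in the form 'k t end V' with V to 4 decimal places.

0 0 source 3.6364
1 3 load 0.0000
2 6 source 1.6529
3 9 load 0.0000
4 12 source 0.7513

Γ_L=-1.000000, Γ_S=-0.454545; launch V₁=5·200/275=3.636364
k=0 src: V=3.6364
k=1 load: inc=3.636364, refl=3.636364·-1.000000=-3.6364; V=0.000000+3.636364+-3.636364=0.0000
k=2 src: inc=-3.636364, refl=-3.636364·-0.454545=1.6529; V=3.636364+-3.636364+1.652893=1.6529
k=3 load: inc=1.652893, refl=1.652893·-1.000000=-1.6529; V=0.000000+1.652893+-1.652893=0.0000
k=4 src: inc=-1.652893, refl=-1.652893·-0.454545=0.7513; V=1.652893+-1.652893+0.751315=0.7513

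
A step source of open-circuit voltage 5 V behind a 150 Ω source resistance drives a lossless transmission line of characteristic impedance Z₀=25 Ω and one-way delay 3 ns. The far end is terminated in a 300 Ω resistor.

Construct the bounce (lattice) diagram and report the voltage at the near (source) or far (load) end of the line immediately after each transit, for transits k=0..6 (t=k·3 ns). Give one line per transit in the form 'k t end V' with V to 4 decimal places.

Γ_L=0.846154, Γ_S=0.714286; launch V₁=5·25/175=0.714286
k=0 src: V=0.7143
k=1 load: inc=0.714286, refl=0.714286·0.846154=0.6044; V=0.000000+0.714286+0.604396=1.3187
k=2 src: inc=0.604396, refl=0.604396·0.714286=0.4317; V=0.714286+0.604396+0.431711=1.7504
k=3 load: inc=0.431711, refl=0.431711·0.846154=0.3653; V=1.318681+0.431711+0.365294=2.1157
k=4 src: inc=0.365294, refl=0.365294·0.714286=0.2609; V=1.750392+0.365294+0.260924=2.3766
k=5 load: inc=0.260924, refl=0.260924·0.846154=0.2208; V=2.115687+0.260924+0.220782=2.5974
k=6 src: inc=0.220782, refl=0.220782·0.714286=0.1577; V=2.376611+0.220782+0.157702=2.7551

0 0 source 0.7143
1 3 load 1.3187
2 6 source 1.7504
3 9 load 2.1157
4 12 source 2.3766
5 15 load 2.5974
6 18 source 2.7551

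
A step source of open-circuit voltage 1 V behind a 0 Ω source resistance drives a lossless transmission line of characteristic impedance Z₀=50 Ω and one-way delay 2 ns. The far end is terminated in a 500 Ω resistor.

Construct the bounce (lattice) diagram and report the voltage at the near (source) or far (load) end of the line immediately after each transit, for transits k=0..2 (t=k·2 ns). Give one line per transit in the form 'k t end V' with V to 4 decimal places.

0 0 source 1.0000
1 2 load 1.8182
2 4 source 1.0000

Γ_L=0.818182, Γ_S=-1.000000; launch V₁=1·50/50=1.000000
k=0 src: V=1.0000
k=1 load: inc=1.000000, refl=1.000000·0.818182=0.8182; V=0.000000+1.000000+0.818182=1.8182
k=2 src: inc=0.818182, refl=0.818182·-1.000000=-0.8182; V=1.000000+0.818182+-0.818182=1.0000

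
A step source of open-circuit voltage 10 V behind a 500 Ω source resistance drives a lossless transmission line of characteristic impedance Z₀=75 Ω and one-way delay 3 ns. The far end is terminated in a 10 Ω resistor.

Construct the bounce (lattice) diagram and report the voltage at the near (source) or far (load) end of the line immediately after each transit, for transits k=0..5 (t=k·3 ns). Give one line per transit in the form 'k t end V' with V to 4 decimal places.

Γ_L=-0.764706, Γ_S=0.739130; launch V₁=10·75/575=1.304348
k=0 src: V=1.3043
k=1 load: inc=1.304348, refl=1.304348·-0.764706=-0.9974; V=0.000000+1.304348+-0.997442=0.3069
k=2 src: inc=-0.997442, refl=-0.997442·0.739130=-0.7372; V=1.304348+-0.997442+-0.737240=-0.4303
k=3 load: inc=-0.737240, refl=-0.737240·-0.764706=0.5638; V=0.306905+-0.737240+0.563772=0.1334
k=4 src: inc=0.563772, refl=0.563772·0.739130=0.4167; V=-0.430335+0.563772+0.416701=0.5501
k=5 load: inc=0.416701, refl=0.416701·-0.764706=-0.3187; V=0.133437+0.416701+-0.318654=0.2315

0 0 source 1.3043
1 3 load 0.3069
2 6 source -0.4303
3 9 load 0.1334
4 12 source 0.5501
5 15 load 0.2315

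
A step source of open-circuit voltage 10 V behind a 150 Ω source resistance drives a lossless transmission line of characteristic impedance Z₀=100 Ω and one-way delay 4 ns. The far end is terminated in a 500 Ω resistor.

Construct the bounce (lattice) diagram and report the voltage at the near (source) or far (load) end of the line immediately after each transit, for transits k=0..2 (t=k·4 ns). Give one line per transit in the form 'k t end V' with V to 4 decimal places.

0 0 source 4.0000
1 4 load 6.6667
2 8 source 7.2000

Γ_L=0.666667, Γ_S=0.200000; launch V₁=10·100/250=4.000000
k=0 src: V=4.0000
k=1 load: inc=4.000000, refl=4.000000·0.666667=2.6667; V=0.000000+4.000000+2.666667=6.6667
k=2 src: inc=2.666667, refl=2.666667·0.200000=0.5333; V=4.000000+2.666667+0.533333=7.2000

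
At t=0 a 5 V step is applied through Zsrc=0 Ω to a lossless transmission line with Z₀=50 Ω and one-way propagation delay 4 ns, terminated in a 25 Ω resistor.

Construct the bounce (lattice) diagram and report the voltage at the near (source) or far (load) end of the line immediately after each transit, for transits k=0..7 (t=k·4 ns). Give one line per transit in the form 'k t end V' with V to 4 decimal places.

0 0 source 5.0000
1 4 load 3.3333
2 8 source 5.0000
3 12 load 4.4444
4 16 source 5.0000
5 20 load 4.8148
6 24 source 5.0000
7 28 load 4.9383

Γ_L=-0.333333, Γ_S=-1.000000; launch V₁=5·50/50=5.000000
k=0 src: V=5.0000
k=1 load: inc=5.000000, refl=5.000000·-0.333333=-1.6667; V=0.000000+5.000000+-1.666667=3.3333
k=2 src: inc=-1.666667, refl=-1.666667·-1.000000=1.6667; V=5.000000+-1.666667+1.666667=5.0000
k=3 load: inc=1.666667, refl=1.666667·-0.333333=-0.5556; V=3.333333+1.666667+-0.555556=4.4444
k=4 src: inc=-0.555556, refl=-0.555556·-1.000000=0.5556; V=5.000000+-0.555556+0.555556=5.0000
k=5 load: inc=0.555556, refl=0.555556·-0.333333=-0.1852; V=4.444444+0.555556+-0.185185=4.8148
k=6 src: inc=-0.185185, refl=-0.185185·-1.000000=0.1852; V=5.000000+-0.185185+0.185185=5.0000
k=7 load: inc=0.185185, refl=0.185185·-0.333333=-0.0617; V=4.814815+0.185185+-0.061728=4.9383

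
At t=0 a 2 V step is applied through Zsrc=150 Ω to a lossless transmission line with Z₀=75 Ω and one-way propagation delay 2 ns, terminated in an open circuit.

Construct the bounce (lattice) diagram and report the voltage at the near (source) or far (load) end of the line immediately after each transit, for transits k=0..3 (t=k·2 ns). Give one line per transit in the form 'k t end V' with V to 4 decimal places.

Γ_L=1.000000, Γ_S=0.333333; launch V₁=2·75/225=0.666667
k=0 src: V=0.6667
k=1 load: inc=0.666667, refl=0.666667·1.000000=0.6667; V=0.000000+0.666667+0.666667=1.3333
k=2 src: inc=0.666667, refl=0.666667·0.333333=0.2222; V=0.666667+0.666667+0.222222=1.5556
k=3 load: inc=0.222222, refl=0.222222·1.000000=0.2222; V=1.333333+0.222222+0.222222=1.7778

0 0 source 0.6667
1 2 load 1.3333
2 4 source 1.5556
3 6 load 1.7778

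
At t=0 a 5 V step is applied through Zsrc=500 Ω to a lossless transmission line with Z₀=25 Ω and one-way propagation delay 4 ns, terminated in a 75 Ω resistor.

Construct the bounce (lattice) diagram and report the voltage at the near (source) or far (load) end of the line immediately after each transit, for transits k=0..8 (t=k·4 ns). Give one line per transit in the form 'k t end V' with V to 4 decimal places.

Γ_L=0.500000, Γ_S=0.904762; launch V₁=5·25/525=0.238095
k=0 src: V=0.2381
k=1 load: inc=0.238095, refl=0.238095·0.500000=0.1190; V=0.000000+0.238095+0.119048=0.3571
k=2 src: inc=0.119048, refl=0.119048·0.904762=0.1077; V=0.238095+0.119048+0.107710=0.4649
k=3 load: inc=0.107710, refl=0.107710·0.500000=0.0539; V=0.357143+0.107710+0.053855=0.5187
k=4 src: inc=0.053855, refl=0.053855·0.904762=0.0487; V=0.464853+0.053855+0.048726=0.5674
k=5 load: inc=0.048726, refl=0.048726·0.500000=0.0244; V=0.518707+0.048726+0.024363=0.5918
k=6 src: inc=0.024363, refl=0.024363·0.904762=0.0220; V=0.567433+0.024363+0.022043=0.6138
k=7 load: inc=0.022043, refl=0.022043·0.500000=0.0110; V=0.591796+0.022043+0.011021=0.6249
k=8 src: inc=0.011021, refl=0.011021·0.904762=0.0100; V=0.613839+0.011021+0.009972=0.6348

0 0 source 0.2381
1 4 load 0.3571
2 8 source 0.4649
3 12 load 0.5187
4 16 source 0.5674
5 20 load 0.5918
6 24 source 0.6138
7 28 load 0.6249
8 32 source 0.6348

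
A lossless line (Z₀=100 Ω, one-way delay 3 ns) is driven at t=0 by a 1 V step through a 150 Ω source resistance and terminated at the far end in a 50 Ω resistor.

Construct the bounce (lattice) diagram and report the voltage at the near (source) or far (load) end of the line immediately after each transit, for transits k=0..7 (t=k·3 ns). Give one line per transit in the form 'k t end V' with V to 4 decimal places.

Γ_L=-0.333333, Γ_S=0.200000; launch V₁=1·100/250=0.400000
k=0 src: V=0.4000
k=1 load: inc=0.400000, refl=0.400000·-0.333333=-0.1333; V=0.000000+0.400000+-0.133333=0.2667
k=2 src: inc=-0.133333, refl=-0.133333·0.200000=-0.0267; V=0.400000+-0.133333+-0.026667=0.2400
k=3 load: inc=-0.026667, refl=-0.026667·-0.333333=0.0089; V=0.266667+-0.026667+0.008889=0.2489
k=4 src: inc=0.008889, refl=0.008889·0.200000=0.0018; V=0.240000+0.008889+0.001778=0.2507
k=5 load: inc=0.001778, refl=0.001778·-0.333333=-0.0006; V=0.248889+0.001778+-0.000593=0.2501
k=6 src: inc=-0.000593, refl=-0.000593·0.200000=-0.0001; V=0.250667+-0.000593+-0.000119=0.2500
k=7 load: inc=-0.000119, refl=-0.000119·-0.333333=0.0000; V=0.250074+-0.000119+0.000040=0.2500

0 0 source 0.4000
1 3 load 0.2667
2 6 source 0.2400
3 9 load 0.2489
4 12 source 0.2507
5 15 load 0.2501
6 18 source 0.2500
7 21 load 0.2500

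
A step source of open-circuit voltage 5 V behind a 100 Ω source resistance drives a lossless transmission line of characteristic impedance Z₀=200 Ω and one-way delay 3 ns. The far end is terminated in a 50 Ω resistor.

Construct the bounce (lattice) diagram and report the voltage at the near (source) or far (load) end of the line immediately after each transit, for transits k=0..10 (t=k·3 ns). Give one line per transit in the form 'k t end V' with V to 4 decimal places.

Γ_L=-0.600000, Γ_S=-0.333333; launch V₁=5·200/300=3.333333
k=0 src: V=3.3333
k=1 load: inc=3.333333, refl=3.333333·-0.600000=-2.0000; V=0.000000+3.333333+-2.000000=1.3333
k=2 src: inc=-2.000000, refl=-2.000000·-0.333333=0.6667; V=3.333333+-2.000000+0.666667=2.0000
k=3 load: inc=0.666667, refl=0.666667·-0.600000=-0.4000; V=1.333333+0.666667+-0.400000=1.6000
k=4 src: inc=-0.400000, refl=-0.400000·-0.333333=0.1333; V=2.000000+-0.400000+0.133333=1.7333
k=5 load: inc=0.133333, refl=0.133333·-0.600000=-0.0800; V=1.600000+0.133333+-0.080000=1.6533
k=6 src: inc=-0.080000, refl=-0.080000·-0.333333=0.0267; V=1.733333+-0.080000+0.026667=1.6800
k=7 load: inc=0.026667, refl=0.026667·-0.600000=-0.0160; V=1.653333+0.026667+-0.016000=1.6640
k=8 src: inc=-0.016000, refl=-0.016000·-0.333333=0.0053; V=1.680000+-0.016000+0.005333=1.6693
k=9 load: inc=0.005333, refl=0.005333·-0.600000=-0.0032; V=1.664000+0.005333+-0.003200=1.6661
k=10 src: inc=-0.003200, refl=-0.003200·-0.333333=0.0011; V=1.669333+-0.003200+0.001067=1.6672

0 0 source 3.3333
1 3 load 1.3333
2 6 source 2.0000
3 9 load 1.6000
4 12 source 1.7333
5 15 load 1.6533
6 18 source 1.6800
7 21 load 1.6640
8 24 source 1.6693
9 27 load 1.6661
10 30 source 1.6672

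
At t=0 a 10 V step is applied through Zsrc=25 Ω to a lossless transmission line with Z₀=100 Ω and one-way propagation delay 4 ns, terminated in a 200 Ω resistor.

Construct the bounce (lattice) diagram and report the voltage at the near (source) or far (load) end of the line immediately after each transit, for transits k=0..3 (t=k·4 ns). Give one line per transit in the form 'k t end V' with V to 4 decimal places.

0 0 source 8.0000
1 4 load 10.6667
2 8 source 9.0667
3 12 load 8.5333

Γ_L=0.333333, Γ_S=-0.600000; launch V₁=10·100/125=8.000000
k=0 src: V=8.0000
k=1 load: inc=8.000000, refl=8.000000·0.333333=2.6667; V=0.000000+8.000000+2.666667=10.6667
k=2 src: inc=2.666667, refl=2.666667·-0.600000=-1.6000; V=8.000000+2.666667+-1.600000=9.0667
k=3 load: inc=-1.600000, refl=-1.600000·0.333333=-0.5333; V=10.666667+-1.600000+-0.533333=8.5333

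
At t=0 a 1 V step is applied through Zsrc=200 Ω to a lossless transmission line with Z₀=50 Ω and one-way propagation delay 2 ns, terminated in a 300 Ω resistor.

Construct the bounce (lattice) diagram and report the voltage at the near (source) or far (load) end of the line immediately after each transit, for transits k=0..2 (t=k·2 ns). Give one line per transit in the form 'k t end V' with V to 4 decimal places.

Γ_L=0.714286, Γ_S=0.600000; launch V₁=1·50/250=0.200000
k=0 src: V=0.2000
k=1 load: inc=0.200000, refl=0.200000·0.714286=0.1429; V=0.000000+0.200000+0.142857=0.3429
k=2 src: inc=0.142857, refl=0.142857·0.600000=0.0857; V=0.200000+0.142857+0.085714=0.4286

0 0 source 0.2000
1 2 load 0.3429
2 4 source 0.4286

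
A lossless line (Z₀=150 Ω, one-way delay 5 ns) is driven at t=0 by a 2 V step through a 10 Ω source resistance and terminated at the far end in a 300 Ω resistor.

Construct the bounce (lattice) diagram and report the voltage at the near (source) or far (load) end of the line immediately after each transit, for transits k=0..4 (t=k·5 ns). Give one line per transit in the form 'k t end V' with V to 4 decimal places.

Γ_L=0.333333, Γ_S=-0.875000; launch V₁=2·150/160=1.875000
k=0 src: V=1.8750
k=1 load: inc=1.875000, refl=1.875000·0.333333=0.6250; V=0.000000+1.875000+0.625000=2.5000
k=2 src: inc=0.625000, refl=0.625000·-0.875000=-0.5469; V=1.875000+0.625000+-0.546875=1.9531
k=3 load: inc=-0.546875, refl=-0.546875·0.333333=-0.1823; V=2.500000+-0.546875+-0.182292=1.7708
k=4 src: inc=-0.182292, refl=-0.182292·-0.875000=0.1595; V=1.953125+-0.182292+0.159505=1.9303

0 0 source 1.8750
1 5 load 2.5000
2 10 source 1.9531
3 15 load 1.7708
4 20 source 1.9303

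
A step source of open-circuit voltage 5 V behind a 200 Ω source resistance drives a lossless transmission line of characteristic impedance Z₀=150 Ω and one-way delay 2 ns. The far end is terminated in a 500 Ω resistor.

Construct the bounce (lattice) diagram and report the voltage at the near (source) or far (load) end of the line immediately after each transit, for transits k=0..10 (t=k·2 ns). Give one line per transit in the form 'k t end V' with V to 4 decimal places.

Γ_L=0.538462, Γ_S=0.142857; launch V₁=5·150/350=2.142857
k=0 src: V=2.1429
k=1 load: inc=2.142857, refl=2.142857·0.538462=1.1538; V=0.000000+2.142857+1.153846=3.2967
k=2 src: inc=1.153846, refl=1.153846·0.142857=0.1648; V=2.142857+1.153846+0.164835=3.4615
k=3 load: inc=0.164835, refl=0.164835·0.538462=0.0888; V=3.296703+0.164835+0.088757=3.5503
k=4 src: inc=0.088757, refl=0.088757·0.142857=0.0127; V=3.461538+0.088757+0.012680=3.5630
k=5 load: inc=0.012680, refl=0.012680·0.538462=0.0068; V=3.550296+0.012680+0.006827=3.5698
k=6 src: inc=0.006827, refl=0.006827·0.142857=0.0010; V=3.562975+0.006827+0.000975=3.5708
k=7 load: inc=0.000975, refl=0.000975·0.538462=0.0005; V=3.569803+0.000975+0.000525=3.5713
k=8 src: inc=0.000525, refl=0.000525·0.142857=0.0001; V=3.570778+0.000525+0.000075=3.5714
k=9 load: inc=0.000075, refl=0.000075·0.538462=0.0000; V=3.571304+0.000075+0.000040=3.5714
k=10 src: inc=0.000040, refl=0.000040·0.142857=0.0000; V=3.571379+0.000040+0.000006=3.5714

0 0 source 2.1429
1 2 load 3.2967
2 4 source 3.4615
3 6 load 3.5503
4 8 source 3.5630
5 10 load 3.5698
6 12 source 3.5708
7 14 load 3.5713
8 16 source 3.5714
9 18 load 3.5714
10 20 source 3.5714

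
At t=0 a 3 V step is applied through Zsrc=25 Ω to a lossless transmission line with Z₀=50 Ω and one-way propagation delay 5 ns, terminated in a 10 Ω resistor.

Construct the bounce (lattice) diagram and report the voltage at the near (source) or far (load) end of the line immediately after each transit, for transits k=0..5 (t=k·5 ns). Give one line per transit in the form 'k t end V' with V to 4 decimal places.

Γ_L=-0.666667, Γ_S=-0.333333; launch V₁=3·50/75=2.000000
k=0 src: V=2.0000
k=1 load: inc=2.000000, refl=2.000000·-0.666667=-1.3333; V=0.000000+2.000000+-1.333333=0.6667
k=2 src: inc=-1.333333, refl=-1.333333·-0.333333=0.4444; V=2.000000+-1.333333+0.444444=1.1111
k=3 load: inc=0.444444, refl=0.444444·-0.666667=-0.2963; V=0.666667+0.444444+-0.296296=0.8148
k=4 src: inc=-0.296296, refl=-0.296296·-0.333333=0.0988; V=1.111111+-0.296296+0.098765=0.9136
k=5 load: inc=0.098765, refl=0.098765·-0.666667=-0.0658; V=0.814815+0.098765+-0.065844=0.8477

0 0 source 2.0000
1 5 load 0.6667
2 10 source 1.1111
3 15 load 0.8148
4 20 source 0.9136
5 25 load 0.8477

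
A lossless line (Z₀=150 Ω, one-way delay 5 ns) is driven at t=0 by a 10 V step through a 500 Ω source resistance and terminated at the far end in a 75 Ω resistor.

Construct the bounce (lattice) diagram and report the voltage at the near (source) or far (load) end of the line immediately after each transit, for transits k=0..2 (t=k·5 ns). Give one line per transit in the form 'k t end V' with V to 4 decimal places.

0 0 source 2.3077
1 5 load 1.5385
2 10 source 1.1243

Γ_L=-0.333333, Γ_S=0.538462; launch V₁=10·150/650=2.307692
k=0 src: V=2.3077
k=1 load: inc=2.307692, refl=2.307692·-0.333333=-0.7692; V=0.000000+2.307692+-0.769231=1.5385
k=2 src: inc=-0.769231, refl=-0.769231·0.538462=-0.4142; V=2.307692+-0.769231+-0.414201=1.1243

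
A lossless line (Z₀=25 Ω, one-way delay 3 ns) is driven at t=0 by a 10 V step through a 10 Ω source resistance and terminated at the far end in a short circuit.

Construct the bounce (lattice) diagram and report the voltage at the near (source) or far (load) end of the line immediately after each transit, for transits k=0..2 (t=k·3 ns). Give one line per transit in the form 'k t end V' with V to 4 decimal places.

0 0 source 7.1429
1 3 load 0.0000
2 6 source 3.0612

Γ_L=-1.000000, Γ_S=-0.428571; launch V₁=10·25/35=7.142857
k=0 src: V=7.1429
k=1 load: inc=7.142857, refl=7.142857·-1.000000=-7.1429; V=0.000000+7.142857+-7.142857=0.0000
k=2 src: inc=-7.142857, refl=-7.142857·-0.428571=3.0612; V=7.142857+-7.142857+3.061224=3.0612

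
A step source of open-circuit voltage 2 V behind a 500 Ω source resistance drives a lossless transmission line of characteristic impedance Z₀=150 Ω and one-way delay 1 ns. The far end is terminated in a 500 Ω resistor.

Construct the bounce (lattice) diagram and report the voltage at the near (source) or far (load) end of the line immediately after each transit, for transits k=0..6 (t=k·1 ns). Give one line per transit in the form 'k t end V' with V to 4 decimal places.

Γ_L=0.538462, Γ_S=0.538462; launch V₁=2·150/650=0.461538
k=0 src: V=0.4615
k=1 load: inc=0.461538, refl=0.461538·0.538462=0.2485; V=0.000000+0.461538+0.248521=0.7101
k=2 src: inc=0.248521, refl=0.248521·0.538462=0.1338; V=0.461538+0.248521+0.133819=0.8439
k=3 load: inc=0.133819, refl=0.133819·0.538462=0.0721; V=0.710059+0.133819+0.072056=0.9159
k=4 src: inc=0.072056, refl=0.072056·0.538462=0.0388; V=0.843878+0.072056+0.038800=0.9547
k=5 load: inc=0.038800, refl=0.038800·0.538462=0.0209; V=0.915934+0.038800+0.020892=0.9756
k=6 src: inc=0.020892, refl=0.020892·0.538462=0.0112; V=0.954734+0.020892+0.011250=0.9869

0 0 source 0.4615
1 1 load 0.7101
2 2 source 0.8439
3 3 load 0.9159
4 4 source 0.9547
5 5 load 0.9756
6 6 source 0.9869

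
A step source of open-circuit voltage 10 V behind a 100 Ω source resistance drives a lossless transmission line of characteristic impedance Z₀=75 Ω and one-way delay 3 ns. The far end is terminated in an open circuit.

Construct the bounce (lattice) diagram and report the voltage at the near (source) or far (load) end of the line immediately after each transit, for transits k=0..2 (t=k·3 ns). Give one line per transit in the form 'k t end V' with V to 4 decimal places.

0 0 source 4.2857
1 3 load 8.5714
2 6 source 9.1837

Γ_L=1.000000, Γ_S=0.142857; launch V₁=10·75/175=4.285714
k=0 src: V=4.2857
k=1 load: inc=4.285714, refl=4.285714·1.000000=4.2857; V=0.000000+4.285714+4.285714=8.5714
k=2 src: inc=4.285714, refl=4.285714·0.142857=0.6122; V=4.285714+4.285714+0.612245=9.1837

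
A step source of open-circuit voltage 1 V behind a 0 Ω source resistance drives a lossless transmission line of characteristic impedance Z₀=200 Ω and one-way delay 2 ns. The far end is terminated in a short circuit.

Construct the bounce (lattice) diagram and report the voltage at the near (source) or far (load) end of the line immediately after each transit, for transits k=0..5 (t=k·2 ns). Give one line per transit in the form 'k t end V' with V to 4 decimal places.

Γ_L=-1.000000, Γ_S=-1.000000; launch V₁=1·200/200=1.000000
k=0 src: V=1.0000
k=1 load: inc=1.000000, refl=1.000000·-1.000000=-1.0000; V=0.000000+1.000000+-1.000000=0.0000
k=2 src: inc=-1.000000, refl=-1.000000·-1.000000=1.0000; V=1.000000+-1.000000+1.000000=1.0000
k=3 load: inc=1.000000, refl=1.000000·-1.000000=-1.0000; V=0.000000+1.000000+-1.000000=0.0000
k=4 src: inc=-1.000000, refl=-1.000000·-1.000000=1.0000; V=1.000000+-1.000000+1.000000=1.0000
k=5 load: inc=1.000000, refl=1.000000·-1.000000=-1.0000; V=0.000000+1.000000+-1.000000=0.0000

0 0 source 1.0000
1 2 load 0.0000
2 4 source 1.0000
3 6 load 0.0000
4 8 source 1.0000
5 10 load 0.0000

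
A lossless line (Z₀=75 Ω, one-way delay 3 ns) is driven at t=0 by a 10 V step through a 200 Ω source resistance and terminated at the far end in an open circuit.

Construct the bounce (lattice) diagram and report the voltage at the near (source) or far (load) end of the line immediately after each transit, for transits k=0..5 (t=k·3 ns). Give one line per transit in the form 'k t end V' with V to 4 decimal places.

0 0 source 2.7273
1 3 load 5.4545
2 6 source 6.6942
3 9 load 7.9339
4 12 source 8.4974
5 15 load 9.0609

Γ_L=1.000000, Γ_S=0.454545; launch V₁=10·75/275=2.727273
k=0 src: V=2.7273
k=1 load: inc=2.727273, refl=2.727273·1.000000=2.7273; V=0.000000+2.727273+2.727273=5.4545
k=2 src: inc=2.727273, refl=2.727273·0.454545=1.2397; V=2.727273+2.727273+1.239669=6.6942
k=3 load: inc=1.239669, refl=1.239669·1.000000=1.2397; V=5.454545+1.239669+1.239669=7.9339
k=4 src: inc=1.239669, refl=1.239669·0.454545=0.5635; V=6.694215+1.239669+0.563486=8.4974
k=5 load: inc=0.563486, refl=0.563486·1.000000=0.5635; V=7.933884+0.563486+0.563486=9.0609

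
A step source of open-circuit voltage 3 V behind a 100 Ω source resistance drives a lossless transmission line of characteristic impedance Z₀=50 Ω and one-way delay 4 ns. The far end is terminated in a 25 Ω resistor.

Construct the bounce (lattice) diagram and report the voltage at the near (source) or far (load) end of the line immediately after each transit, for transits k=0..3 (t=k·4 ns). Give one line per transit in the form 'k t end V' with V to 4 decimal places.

0 0 source 1.0000
1 4 load 0.6667
2 8 source 0.5556
3 12 load 0.5926

Γ_L=-0.333333, Γ_S=0.333333; launch V₁=3·50/150=1.000000
k=0 src: V=1.0000
k=1 load: inc=1.000000, refl=1.000000·-0.333333=-0.3333; V=0.000000+1.000000+-0.333333=0.6667
k=2 src: inc=-0.333333, refl=-0.333333·0.333333=-0.1111; V=1.000000+-0.333333+-0.111111=0.5556
k=3 load: inc=-0.111111, refl=-0.111111·-0.333333=0.0370; V=0.666667+-0.111111+0.037037=0.5926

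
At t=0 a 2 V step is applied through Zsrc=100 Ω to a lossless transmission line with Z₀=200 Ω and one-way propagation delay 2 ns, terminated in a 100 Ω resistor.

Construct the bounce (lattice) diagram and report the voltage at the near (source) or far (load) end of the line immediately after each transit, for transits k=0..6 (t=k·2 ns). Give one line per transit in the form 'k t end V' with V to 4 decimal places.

Γ_L=-0.333333, Γ_S=-0.333333; launch V₁=2·200/300=1.333333
k=0 src: V=1.3333
k=1 load: inc=1.333333, refl=1.333333·-0.333333=-0.4444; V=0.000000+1.333333+-0.444444=0.8889
k=2 src: inc=-0.444444, refl=-0.444444·-0.333333=0.1481; V=1.333333+-0.444444+0.148148=1.0370
k=3 load: inc=0.148148, refl=0.148148·-0.333333=-0.0494; V=0.888889+0.148148+-0.049383=0.9877
k=4 src: inc=-0.049383, refl=-0.049383·-0.333333=0.0165; V=1.037037+-0.049383+0.016461=1.0041
k=5 load: inc=0.016461, refl=0.016461·-0.333333=-0.0055; V=0.987654+0.016461+-0.005487=0.9986
k=6 src: inc=-0.005487, refl=-0.005487·-0.333333=0.0018; V=1.004115+-0.005487+0.001829=1.0005

0 0 source 1.3333
1 2 load 0.8889
2 4 source 1.0370
3 6 load 0.9877
4 8 source 1.0041
5 10 load 0.9986
6 12 source 1.0005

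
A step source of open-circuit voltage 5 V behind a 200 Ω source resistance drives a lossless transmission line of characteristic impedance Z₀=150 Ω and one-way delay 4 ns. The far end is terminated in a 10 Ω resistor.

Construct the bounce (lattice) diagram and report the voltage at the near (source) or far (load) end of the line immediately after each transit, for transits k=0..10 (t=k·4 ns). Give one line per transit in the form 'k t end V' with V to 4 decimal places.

0 0 source 2.1429
1 4 load 0.2679
2 8 source 0.0000
3 12 load 0.2344
4 16 source 0.2679
5 20 load 0.2386
6 24 source 0.2344
7 28 load 0.2380
8 32 source 0.2386
9 36 load 0.2381
10 40 source 0.2380

Γ_L=-0.875000, Γ_S=0.142857; launch V₁=5·150/350=2.142857
k=0 src: V=2.1429
k=1 load: inc=2.142857, refl=2.142857·-0.875000=-1.8750; V=0.000000+2.142857+-1.875000=0.2679
k=2 src: inc=-1.875000, refl=-1.875000·0.142857=-0.2679; V=2.142857+-1.875000+-0.267857=0.0000
k=3 load: inc=-0.267857, refl=-0.267857·-0.875000=0.2344; V=0.267857+-0.267857+0.234375=0.2344
k=4 src: inc=0.234375, refl=0.234375·0.142857=0.0335; V=0.000000+0.234375+0.033482=0.2679
k=5 load: inc=0.033482, refl=0.033482·-0.875000=-0.0293; V=0.234375+0.033482+-0.029297=0.2386
k=6 src: inc=-0.029297, refl=-0.029297·0.142857=-0.0042; V=0.267857+-0.029297+-0.004185=0.2344
k=7 load: inc=-0.004185, refl=-0.004185·-0.875000=0.0037; V=0.238560+-0.004185+0.003662=0.2380
k=8 src: inc=0.003662, refl=0.003662·0.142857=0.0005; V=0.234375+0.003662+0.000523=0.2386
k=9 load: inc=0.000523, refl=0.000523·-0.875000=-0.0005; V=0.238037+0.000523+-0.000458=0.2381
k=10 src: inc=-0.000458, refl=-0.000458·0.142857=-0.0001; V=0.238560+-0.000458+-0.000065=0.2380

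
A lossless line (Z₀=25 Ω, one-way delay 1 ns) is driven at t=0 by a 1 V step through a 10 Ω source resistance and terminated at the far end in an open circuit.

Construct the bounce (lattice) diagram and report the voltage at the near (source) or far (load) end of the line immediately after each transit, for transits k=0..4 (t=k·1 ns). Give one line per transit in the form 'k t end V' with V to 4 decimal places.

0 0 source 0.7143
1 1 load 1.4286
2 2 source 1.1224
3 3 load 0.8163
4 4 source 0.9475

Γ_L=1.000000, Γ_S=-0.428571; launch V₁=1·25/35=0.714286
k=0 src: V=0.7143
k=1 load: inc=0.714286, refl=0.714286·1.000000=0.7143; V=0.000000+0.714286+0.714286=1.4286
k=2 src: inc=0.714286, refl=0.714286·-0.428571=-0.3061; V=0.714286+0.714286+-0.306122=1.1224
k=3 load: inc=-0.306122, refl=-0.306122·1.000000=-0.3061; V=1.428571+-0.306122+-0.306122=0.8163
k=4 src: inc=-0.306122, refl=-0.306122·-0.428571=0.1312; V=1.122449+-0.306122+0.131195=0.9475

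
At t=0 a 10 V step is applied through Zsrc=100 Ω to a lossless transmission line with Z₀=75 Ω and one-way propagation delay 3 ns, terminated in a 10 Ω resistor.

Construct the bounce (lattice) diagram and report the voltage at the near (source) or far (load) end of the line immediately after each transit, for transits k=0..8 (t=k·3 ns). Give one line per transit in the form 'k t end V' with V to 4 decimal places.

0 0 source 4.2857
1 3 load 1.0084
2 6 source 0.5402
3 9 load 0.8982
4 12 source 0.9494
5 15 load 0.9103
6 18 source 0.9047
7 21 load 0.9090
8 24 source 0.9096

Γ_L=-0.764706, Γ_S=0.142857; launch V₁=10·75/175=4.285714
k=0 src: V=4.2857
k=1 load: inc=4.285714, refl=4.285714·-0.764706=-3.2773; V=0.000000+4.285714+-3.277311=1.0084
k=2 src: inc=-3.277311, refl=-3.277311·0.142857=-0.4682; V=4.285714+-3.277311+-0.468187=0.5402
k=3 load: inc=-0.468187, refl=-0.468187·-0.764706=0.3580; V=1.008403+-0.468187+0.358026=0.8982
k=4 src: inc=0.358026, refl=0.358026·0.142857=0.0511; V=0.540216+0.358026+0.051147=0.9494
k=5 load: inc=0.051147, refl=0.051147·-0.764706=-0.0391; V=0.898242+0.051147+-0.039112=0.9103
k=6 src: inc=-0.039112, refl=-0.039112·0.142857=-0.0056; V=0.949388+-0.039112+-0.005587=0.9047
k=7 load: inc=-0.005587, refl=-0.005587·-0.764706=0.0043; V=0.910276+-0.005587+0.004273=0.9090
k=8 src: inc=0.004273, refl=0.004273·0.142857=0.0006; V=0.904689+0.004273+0.000610=0.9096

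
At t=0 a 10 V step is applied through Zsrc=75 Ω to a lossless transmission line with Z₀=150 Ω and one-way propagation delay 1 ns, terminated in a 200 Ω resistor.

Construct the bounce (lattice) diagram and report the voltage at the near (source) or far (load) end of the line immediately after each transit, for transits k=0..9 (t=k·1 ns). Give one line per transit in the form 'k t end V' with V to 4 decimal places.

Γ_L=0.142857, Γ_S=-0.333333; launch V₁=10·150/225=6.666667
k=0 src: V=6.6667
k=1 load: inc=6.666667, refl=6.666667·0.142857=0.9524; V=0.000000+6.666667+0.952381=7.6190
k=2 src: inc=0.952381, refl=0.952381·-0.333333=-0.3175; V=6.666667+0.952381+-0.317460=7.3016
k=3 load: inc=-0.317460, refl=-0.317460·0.142857=-0.0454; V=7.619048+-0.317460+-0.045351=7.2562
k=4 src: inc=-0.045351, refl=-0.045351·-0.333333=0.0151; V=7.301587+-0.045351+0.015117=7.2714
k=5 load: inc=0.015117, refl=0.015117·0.142857=0.0022; V=7.256236+0.015117+0.002160=7.2735
k=6 src: inc=0.002160, refl=0.002160·-0.333333=-0.0007; V=7.271353+0.002160+-0.000720=7.2728
k=7 load: inc=-0.000720, refl=-0.000720·0.142857=-0.0001; V=7.273513+-0.000720+-0.000103=7.2727
k=8 src: inc=-0.000103, refl=-0.000103·-0.333333=0.0000; V=7.272793+-0.000103+0.000034=7.2727
k=9 load: inc=0.000034, refl=0.000034·0.142857=0.0000; V=7.272690+0.000034+0.000005=7.2727

0 0 source 6.6667
1 1 load 7.6190
2 2 source 7.3016
3 3 load 7.2562
4 4 source 7.2714
5 5 load 7.2735
6 6 source 7.2728
7 7 load 7.2727
8 8 source 7.2727
9 9 load 7.2727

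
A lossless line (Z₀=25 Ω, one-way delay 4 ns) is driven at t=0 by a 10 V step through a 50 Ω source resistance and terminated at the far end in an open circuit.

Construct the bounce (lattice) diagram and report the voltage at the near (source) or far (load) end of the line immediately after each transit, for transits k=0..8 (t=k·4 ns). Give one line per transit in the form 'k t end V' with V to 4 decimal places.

0 0 source 3.3333
1 4 load 6.6667
2 8 source 7.7778
3 12 load 8.8889
4 16 source 9.2593
5 20 load 9.6296
6 24 source 9.7531
7 28 load 9.8765
8 32 source 9.9177

Γ_L=1.000000, Γ_S=0.333333; launch V₁=10·25/75=3.333333
k=0 src: V=3.3333
k=1 load: inc=3.333333, refl=3.333333·1.000000=3.3333; V=0.000000+3.333333+3.333333=6.6667
k=2 src: inc=3.333333, refl=3.333333·0.333333=1.1111; V=3.333333+3.333333+1.111111=7.7778
k=3 load: inc=1.111111, refl=1.111111·1.000000=1.1111; V=6.666667+1.111111+1.111111=8.8889
k=4 src: inc=1.111111, refl=1.111111·0.333333=0.3704; V=7.777778+1.111111+0.370370=9.2593
k=5 load: inc=0.370370, refl=0.370370·1.000000=0.3704; V=8.888889+0.370370+0.370370=9.6296
k=6 src: inc=0.370370, refl=0.370370·0.333333=0.1235; V=9.259259+0.370370+0.123457=9.7531
k=7 load: inc=0.123457, refl=0.123457·1.000000=0.1235; V=9.629630+0.123457+0.123457=9.8765
k=8 src: inc=0.123457, refl=0.123457·0.333333=0.0412; V=9.753086+0.123457+0.041152=9.9177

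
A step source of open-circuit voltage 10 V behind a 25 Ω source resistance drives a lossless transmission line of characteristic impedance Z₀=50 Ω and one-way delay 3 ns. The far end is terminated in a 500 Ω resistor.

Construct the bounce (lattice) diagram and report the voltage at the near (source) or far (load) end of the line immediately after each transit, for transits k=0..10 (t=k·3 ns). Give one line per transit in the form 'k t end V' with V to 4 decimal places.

Γ_L=0.818182, Γ_S=-0.333333; launch V₁=10·50/75=6.666667
k=0 src: V=6.6667
k=1 load: inc=6.666667, refl=6.666667·0.818182=5.4545; V=0.000000+6.666667+5.454545=12.1212
k=2 src: inc=5.454545, refl=5.454545·-0.333333=-1.8182; V=6.666667+5.454545+-1.818182=10.3030
k=3 load: inc=-1.818182, refl=-1.818182·0.818182=-1.4876; V=12.121212+-1.818182+-1.487603=8.8154
k=4 src: inc=-1.487603, refl=-1.487603·-0.333333=0.4959; V=10.303030+-1.487603+0.495868=9.3113
k=5 load: inc=0.495868, refl=0.495868·0.818182=0.4057; V=8.815427+0.495868+0.405710=9.7170
k=6 src: inc=0.405710, refl=0.405710·-0.333333=-0.1352; V=9.311295+0.405710+-0.135237=9.5818
k=7 load: inc=-0.135237, refl=-0.135237·0.818182=-0.1106; V=9.717005+-0.135237+-0.110648=9.4711
k=8 src: inc=-0.110648, refl=-0.110648·-0.333333=0.0369; V=9.581768+-0.110648+0.036883=9.5080
k=9 load: inc=0.036883, refl=0.036883·0.818182=0.0302; V=9.471120+0.036883+0.030177=9.5382
k=10 src: inc=0.030177, refl=0.030177·-0.333333=-0.0101; V=9.508003+0.030177+-0.010059=9.5281

0 0 source 6.6667
1 3 load 12.1212
2 6 source 10.3030
3 9 load 8.8154
4 12 source 9.3113
5 15 load 9.7170
6 18 source 9.5818
7 21 load 9.4711
8 24 source 9.5080
9 27 load 9.5382
10 30 source 9.5281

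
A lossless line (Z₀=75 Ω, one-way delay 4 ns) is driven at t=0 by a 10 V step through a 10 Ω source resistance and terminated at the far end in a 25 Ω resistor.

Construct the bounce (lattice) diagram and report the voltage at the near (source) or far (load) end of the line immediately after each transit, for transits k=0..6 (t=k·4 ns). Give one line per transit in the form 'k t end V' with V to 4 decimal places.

Γ_L=-0.500000, Γ_S=-0.764706; launch V₁=10·75/85=8.823529
k=0 src: V=8.8235
k=1 load: inc=8.823529, refl=8.823529·-0.500000=-4.4118; V=0.000000+8.823529+-4.411765=4.4118
k=2 src: inc=-4.411765, refl=-4.411765·-0.764706=3.3737; V=8.823529+-4.411765+3.373702=7.7855
k=3 load: inc=3.373702, refl=3.373702·-0.500000=-1.6869; V=4.411765+3.373702+-1.686851=6.0986
k=4 src: inc=-1.686851, refl=-1.686851·-0.764706=1.2899; V=7.785467+-1.686851+1.289945=7.3886
k=5 load: inc=1.289945, refl=1.289945·-0.500000=-0.6450; V=6.098616+1.289945+-0.644973=6.7436
k=6 src: inc=-0.644973, refl=-0.644973·-0.764706=0.4932; V=7.388561+-0.644973+0.493214=7.2368

0 0 source 8.8235
1 4 load 4.4118
2 8 source 7.7855
3 12 load 6.0986
4 16 source 7.3886
5 20 load 6.7436
6 24 source 7.2368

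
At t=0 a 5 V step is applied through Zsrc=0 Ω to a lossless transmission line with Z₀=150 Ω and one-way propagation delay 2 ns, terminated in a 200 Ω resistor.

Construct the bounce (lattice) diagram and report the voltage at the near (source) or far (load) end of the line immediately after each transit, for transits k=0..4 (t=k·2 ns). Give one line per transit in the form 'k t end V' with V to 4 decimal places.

0 0 source 5.0000
1 2 load 5.7143
2 4 source 5.0000
3 6 load 4.8980
4 8 source 5.0000

Γ_L=0.142857, Γ_S=-1.000000; launch V₁=5·150/150=5.000000
k=0 src: V=5.0000
k=1 load: inc=5.000000, refl=5.000000·0.142857=0.7143; V=0.000000+5.000000+0.714286=5.7143
k=2 src: inc=0.714286, refl=0.714286·-1.000000=-0.7143; V=5.000000+0.714286+-0.714286=5.0000
k=3 load: inc=-0.714286, refl=-0.714286·0.142857=-0.1020; V=5.714286+-0.714286+-0.102041=4.8980
k=4 src: inc=-0.102041, refl=-0.102041·-1.000000=0.1020; V=5.000000+-0.102041+0.102041=5.0000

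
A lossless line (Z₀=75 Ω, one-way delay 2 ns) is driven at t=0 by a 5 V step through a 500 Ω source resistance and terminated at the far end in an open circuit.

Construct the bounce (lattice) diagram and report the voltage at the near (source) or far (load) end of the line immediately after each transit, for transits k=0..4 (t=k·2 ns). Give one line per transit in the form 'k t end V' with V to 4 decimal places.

0 0 source 0.6522
1 2 load 1.3043
2 4 source 1.7864
3 6 load 2.2684
4 8 source 2.6247

Γ_L=1.000000, Γ_S=0.739130; launch V₁=5·75/575=0.652174
k=0 src: V=0.6522
k=1 load: inc=0.652174, refl=0.652174·1.000000=0.6522; V=0.000000+0.652174+0.652174=1.3043
k=2 src: inc=0.652174, refl=0.652174·0.739130=0.4820; V=0.652174+0.652174+0.482042=1.7864
k=3 load: inc=0.482042, refl=0.482042·1.000000=0.4820; V=1.304348+0.482042+0.482042=2.2684
k=4 src: inc=0.482042, refl=0.482042·0.739130=0.3563; V=1.786389+0.482042+0.356292=2.6247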